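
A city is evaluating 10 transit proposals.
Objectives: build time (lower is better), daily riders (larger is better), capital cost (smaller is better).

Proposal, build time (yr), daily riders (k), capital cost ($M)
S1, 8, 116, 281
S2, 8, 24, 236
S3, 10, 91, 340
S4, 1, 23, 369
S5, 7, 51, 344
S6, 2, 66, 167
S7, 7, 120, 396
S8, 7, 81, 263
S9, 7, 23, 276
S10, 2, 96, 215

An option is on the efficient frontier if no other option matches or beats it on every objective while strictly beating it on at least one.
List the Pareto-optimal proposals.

S1, S4, S6, S7, S10

S1: not dominated.
S2: dominated by S6 (build time 2≤8, daily riders 66≥24, capital cost 167≤236).
S3: dominated by S1 (build time 8≤10, daily riders 116≥91, capital cost 281≤340).
S4: not dominated (best build time).
S5: dominated by S6 (build time 2≤7, daily riders 66≥51, capital cost 167≤344).
S6: not dominated (best capital cost).
S7: not dominated (best daily riders).
S8: dominated by S10 (build time 2≤7, daily riders 96≥81, capital cost 215≤263).
S9: dominated by S6 (build time 2≤7, daily riders 66≥23, capital cost 167≤276).
S10: not dominated.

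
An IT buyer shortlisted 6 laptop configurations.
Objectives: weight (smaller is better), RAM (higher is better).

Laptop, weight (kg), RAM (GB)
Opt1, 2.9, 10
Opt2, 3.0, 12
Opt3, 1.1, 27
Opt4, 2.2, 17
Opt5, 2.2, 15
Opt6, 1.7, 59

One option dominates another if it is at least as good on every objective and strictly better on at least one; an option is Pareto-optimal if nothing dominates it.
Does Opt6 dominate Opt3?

Opt6 vs Opt3: Opt6 is worse on weight (1.7 vs 1.1), so it does not dominate Opt3.

No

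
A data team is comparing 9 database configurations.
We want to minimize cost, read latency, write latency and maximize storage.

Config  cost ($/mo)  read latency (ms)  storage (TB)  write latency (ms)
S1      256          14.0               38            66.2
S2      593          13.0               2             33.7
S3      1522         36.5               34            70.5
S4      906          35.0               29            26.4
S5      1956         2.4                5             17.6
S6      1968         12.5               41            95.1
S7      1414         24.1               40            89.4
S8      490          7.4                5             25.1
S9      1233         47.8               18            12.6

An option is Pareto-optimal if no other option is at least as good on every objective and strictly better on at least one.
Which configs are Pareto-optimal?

S1: not dominated (best cost).
S2: dominated by S8 (cost 490≤593, read latency 7.4≤13.0, storage 5≥2, write latency 25.1≤33.7).
S3: dominated by S1 (cost 256≤1522, read latency 14.0≤36.5, storage 38≥34, write latency 66.2≤70.5).
S4: not dominated.
S5: not dominated (best read latency).
S6: not dominated (best storage).
S7: not dominated.
S8: not dominated.
S9: not dominated (best write latency).

S1, S4, S5, S6, S7, S8, S9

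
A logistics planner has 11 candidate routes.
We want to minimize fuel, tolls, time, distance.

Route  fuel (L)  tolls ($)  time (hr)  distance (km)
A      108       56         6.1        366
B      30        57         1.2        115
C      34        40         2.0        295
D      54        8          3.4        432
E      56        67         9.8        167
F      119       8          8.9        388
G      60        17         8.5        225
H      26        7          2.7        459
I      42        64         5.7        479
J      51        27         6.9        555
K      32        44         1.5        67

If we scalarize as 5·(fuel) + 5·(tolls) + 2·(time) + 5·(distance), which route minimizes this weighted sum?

A: 5·108 + 5·56 + 2·6.1 + 5·366 = 2662.2
B: 5·30 + 5·57 + 2·1.2 + 5·115 = 1012.4
C: 5·34 + 5·40 + 2·2.0 + 5·295 = 1849.0
D: 5·54 + 5·8 + 2·3.4 + 5·432 = 2476.8
E: 5·56 + 5·67 + 2·9.8 + 5·167 = 1469.6
F: 5·119 + 5·8 + 2·8.9 + 5·388 = 2592.8
G: 5·60 + 5·17 + 2·8.5 + 5·225 = 1527.0
H: 5·26 + 5·7 + 2·2.7 + 5·459 = 2465.4
I: 5·42 + 5·64 + 2·5.7 + 5·479 = 2936.4
J: 5·51 + 5·27 + 2·6.9 + 5·555 = 3178.8
K: 5·32 + 5·44 + 2·1.5 + 5·67 = 718.0
Lowest: K at 718.0.

K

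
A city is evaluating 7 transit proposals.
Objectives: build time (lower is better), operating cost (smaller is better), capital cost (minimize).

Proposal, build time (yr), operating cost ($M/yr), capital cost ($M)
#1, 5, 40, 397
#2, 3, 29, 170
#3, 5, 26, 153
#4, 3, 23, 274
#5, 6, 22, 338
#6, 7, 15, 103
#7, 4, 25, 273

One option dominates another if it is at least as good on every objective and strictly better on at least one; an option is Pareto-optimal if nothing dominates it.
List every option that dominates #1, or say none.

#2, #3, #4, #7

#2: build time 3≤5, operating cost 29≤40, capital cost 170≤397 — dominates #1.
#3: build time 5≤5, operating cost 26≤40, capital cost 153≤397 — dominates #1.
#4: build time 3≤5, operating cost 23≤40, capital cost 274≤397 — dominates #1.
#7: build time 4≤5, operating cost 25≤40, capital cost 273≤397 — dominates #1.
Others (#5, #6) are each worse than #1 on at least one objective.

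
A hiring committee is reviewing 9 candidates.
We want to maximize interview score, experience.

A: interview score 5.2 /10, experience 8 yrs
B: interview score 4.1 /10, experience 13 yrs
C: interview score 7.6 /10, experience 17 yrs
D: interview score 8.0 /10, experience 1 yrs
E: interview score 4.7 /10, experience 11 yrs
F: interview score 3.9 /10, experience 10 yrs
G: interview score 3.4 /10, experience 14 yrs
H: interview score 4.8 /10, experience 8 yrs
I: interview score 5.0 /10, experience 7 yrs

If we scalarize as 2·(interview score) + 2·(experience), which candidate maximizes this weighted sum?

C

A: 2·5.2 + 2·8 = 26.4
B: 2·4.1 + 2·13 = 34.2
C: 2·7.6 + 2·17 = 49.2
D: 2·8.0 + 2·1 = 18.0
E: 2·4.7 + 2·11 = 31.4
F: 2·3.9 + 2·10 = 27.8
G: 2·3.4 + 2·14 = 34.8
H: 2·4.8 + 2·8 = 25.6
I: 2·5.0 + 2·7 = 24.0
Highest: C at 49.2.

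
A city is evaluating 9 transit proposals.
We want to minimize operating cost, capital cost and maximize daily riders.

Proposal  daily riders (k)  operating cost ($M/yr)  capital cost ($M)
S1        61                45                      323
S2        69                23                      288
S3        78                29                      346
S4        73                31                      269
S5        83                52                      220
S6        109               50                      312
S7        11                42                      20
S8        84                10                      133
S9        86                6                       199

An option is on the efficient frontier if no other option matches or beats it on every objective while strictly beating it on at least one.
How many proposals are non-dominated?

4

S1: dominated by S2 (daily riders 69≥61, operating cost 23≤45, capital cost 288≤323).
S2: dominated by S8 (daily riders 84≥69, operating cost 10≤23, capital cost 133≤288).
S3: dominated by S8 (daily riders 84≥78, operating cost 10≤29, capital cost 133≤346).
S4: dominated by S8 (daily riders 84≥73, operating cost 10≤31, capital cost 133≤269).
S5: dominated by S8 (daily riders 84≥83, operating cost 10≤52, capital cost 133≤220).
S6: not dominated (best daily riders).
S7: not dominated (best capital cost).
S8: not dominated.
S9: not dominated (best operating cost).
Pareto-optimal: S6, S7, S8, S9 → 4.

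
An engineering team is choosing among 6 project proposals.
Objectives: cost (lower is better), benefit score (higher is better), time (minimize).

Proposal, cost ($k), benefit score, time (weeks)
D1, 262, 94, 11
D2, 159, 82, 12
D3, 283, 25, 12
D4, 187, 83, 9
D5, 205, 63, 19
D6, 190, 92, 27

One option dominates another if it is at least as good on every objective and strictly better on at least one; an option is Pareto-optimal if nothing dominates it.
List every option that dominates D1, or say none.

D2: worse on benefit score (82 vs 94).
D3: worse on cost (283 vs 262).
D4: worse on benefit score (83 vs 94).
D5: worse on benefit score (63 vs 94).
D6: worse on benefit score (92 vs 94).
No option dominates D1.

none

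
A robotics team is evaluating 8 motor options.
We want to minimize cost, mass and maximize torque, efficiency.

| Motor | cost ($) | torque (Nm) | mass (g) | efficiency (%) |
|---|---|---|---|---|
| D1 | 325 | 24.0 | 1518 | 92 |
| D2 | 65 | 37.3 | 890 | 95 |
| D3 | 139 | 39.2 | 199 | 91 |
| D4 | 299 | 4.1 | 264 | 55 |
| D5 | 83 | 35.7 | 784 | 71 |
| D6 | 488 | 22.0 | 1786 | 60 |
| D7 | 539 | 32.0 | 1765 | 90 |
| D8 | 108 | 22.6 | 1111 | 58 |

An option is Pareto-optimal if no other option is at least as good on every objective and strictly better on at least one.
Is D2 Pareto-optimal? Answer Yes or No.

D1: worse on cost (325 vs 65).
D3: worse on cost (139 vs 65).
D4: worse on cost (299 vs 65).
D5: worse on cost (83 vs 65).
D6: worse on cost (488 vs 65).
D7: worse on cost (539 vs 65).
D8: worse on cost (108 vs 65).
No option is at least as good as D2 on every objective and strictly better on one.

Yes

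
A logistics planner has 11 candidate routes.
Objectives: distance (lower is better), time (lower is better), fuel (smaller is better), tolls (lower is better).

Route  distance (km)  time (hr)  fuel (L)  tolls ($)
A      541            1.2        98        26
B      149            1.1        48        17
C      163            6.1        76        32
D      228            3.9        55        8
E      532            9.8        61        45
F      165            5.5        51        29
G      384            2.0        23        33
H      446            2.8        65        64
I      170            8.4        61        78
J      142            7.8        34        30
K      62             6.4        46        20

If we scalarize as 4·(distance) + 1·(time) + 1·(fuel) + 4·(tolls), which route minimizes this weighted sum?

K

A: 4·541 + 1·1.2 + 1·98 + 4·26 = 2367.2
B: 4·149 + 1·1.1 + 1·48 + 4·17 = 713.1
C: 4·163 + 1·6.1 + 1·76 + 4·32 = 862.1
D: 4·228 + 1·3.9 + 1·55 + 4·8 = 1002.9
E: 4·532 + 1·9.8 + 1·61 + 4·45 = 2378.8
F: 4·165 + 1·5.5 + 1·51 + 4·29 = 832.5
G: 4·384 + 1·2.0 + 1·23 + 4·33 = 1693.0
H: 4·446 + 1·2.8 + 1·65 + 4·64 = 2107.8
I: 4·170 + 1·8.4 + 1·61 + 4·78 = 1061.4
J: 4·142 + 1·7.8 + 1·34 + 4·30 = 729.8
K: 4·62 + 1·6.4 + 1·46 + 4·20 = 380.4
Lowest: K at 380.4.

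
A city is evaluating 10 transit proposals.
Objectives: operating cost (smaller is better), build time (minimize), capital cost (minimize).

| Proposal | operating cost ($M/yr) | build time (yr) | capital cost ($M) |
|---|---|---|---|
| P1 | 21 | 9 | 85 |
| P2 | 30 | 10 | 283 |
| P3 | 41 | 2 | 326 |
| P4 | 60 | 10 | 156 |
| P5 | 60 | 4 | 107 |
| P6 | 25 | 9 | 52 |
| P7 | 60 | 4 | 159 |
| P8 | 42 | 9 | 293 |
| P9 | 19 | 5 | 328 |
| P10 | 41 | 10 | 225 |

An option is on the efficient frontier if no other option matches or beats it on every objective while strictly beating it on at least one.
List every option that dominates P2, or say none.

P1: operating cost 21≤30, build time 9≤10, capital cost 85≤283 — dominates P2.
P6: operating cost 25≤30, build time 9≤10, capital cost 52≤283 — dominates P2.
Others (P3, P4, P5, P7, P8, P9, P10) are each worse than P2 on at least one objective.

P1, P6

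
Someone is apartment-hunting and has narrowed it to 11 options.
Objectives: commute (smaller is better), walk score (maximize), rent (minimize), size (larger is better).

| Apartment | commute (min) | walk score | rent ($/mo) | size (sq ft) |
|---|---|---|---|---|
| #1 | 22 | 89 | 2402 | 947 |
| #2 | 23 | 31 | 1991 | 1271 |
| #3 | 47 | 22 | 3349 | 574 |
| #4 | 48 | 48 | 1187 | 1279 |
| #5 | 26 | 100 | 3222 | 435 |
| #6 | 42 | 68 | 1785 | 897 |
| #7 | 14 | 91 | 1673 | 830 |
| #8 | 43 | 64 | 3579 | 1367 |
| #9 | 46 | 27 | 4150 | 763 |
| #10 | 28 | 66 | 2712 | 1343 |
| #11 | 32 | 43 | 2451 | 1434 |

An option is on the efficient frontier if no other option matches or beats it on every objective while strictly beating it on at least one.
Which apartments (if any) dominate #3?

#1, #2, #6, #7, #10, #11

#1: commute 22≤47, walk score 89≥22, rent 2402≤3349, size 947≥574 — dominates #3.
#2: commute 23≤47, walk score 31≥22, rent 1991≤3349, size 1271≥574 — dominates #3.
#6: commute 42≤47, walk score 68≥22, rent 1785≤3349, size 897≥574 — dominates #3.
#7: commute 14≤47, walk score 91≥22, rent 1673≤3349, size 830≥574 — dominates #3.
#10: commute 28≤47, walk score 66≥22, rent 2712≤3349, size 1343≥574 — dominates #3.
#11: commute 32≤47, walk score 43≥22, rent 2451≤3349, size 1434≥574 — dominates #3.
Others (#4, #5, #8, #9) are each worse than #3 on at least one objective.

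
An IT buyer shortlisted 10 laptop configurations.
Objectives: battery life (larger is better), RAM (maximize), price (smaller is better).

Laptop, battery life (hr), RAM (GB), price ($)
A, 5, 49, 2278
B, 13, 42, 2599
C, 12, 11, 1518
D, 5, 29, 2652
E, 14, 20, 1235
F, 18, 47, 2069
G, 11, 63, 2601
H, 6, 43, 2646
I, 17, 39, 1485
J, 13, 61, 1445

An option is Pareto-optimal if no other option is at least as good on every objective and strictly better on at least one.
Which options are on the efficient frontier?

E, F, G, I, J

A: dominated by J (battery life 13≥5, RAM 61≥49, price 1445≤2278).
B: dominated by F (battery life 18≥13, RAM 47≥42, price 2069≤2599).
C: dominated by E (battery life 14≥12, RAM 20≥11, price 1235≤1518).
D: dominated by A (battery life 5≥5, RAM 49≥29, price 2278≤2652).
E: not dominated (best price).
F: not dominated (best battery life).
G: not dominated (best RAM).
H: dominated by F (battery life 18≥6, RAM 47≥43, price 2069≤2646).
I: not dominated.
J: not dominated.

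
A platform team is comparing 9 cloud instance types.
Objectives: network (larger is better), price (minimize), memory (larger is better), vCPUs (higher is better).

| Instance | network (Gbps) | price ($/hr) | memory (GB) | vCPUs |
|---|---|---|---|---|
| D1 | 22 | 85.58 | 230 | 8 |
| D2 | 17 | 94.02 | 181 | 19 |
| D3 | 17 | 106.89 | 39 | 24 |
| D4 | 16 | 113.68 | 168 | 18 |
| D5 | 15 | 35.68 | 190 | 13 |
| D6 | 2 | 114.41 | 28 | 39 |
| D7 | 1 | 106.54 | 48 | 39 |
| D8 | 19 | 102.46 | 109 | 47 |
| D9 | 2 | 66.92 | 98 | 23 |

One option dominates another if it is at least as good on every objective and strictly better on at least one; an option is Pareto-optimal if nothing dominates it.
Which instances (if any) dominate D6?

D8: network 19≥2, price 102.46≤114.41, memory 109≥28, vCPUs 47≥39 — dominates D6.
Others (D1, D2, D3, D4, D5, D7, D9) are each worse than D6 on at least one objective.

D8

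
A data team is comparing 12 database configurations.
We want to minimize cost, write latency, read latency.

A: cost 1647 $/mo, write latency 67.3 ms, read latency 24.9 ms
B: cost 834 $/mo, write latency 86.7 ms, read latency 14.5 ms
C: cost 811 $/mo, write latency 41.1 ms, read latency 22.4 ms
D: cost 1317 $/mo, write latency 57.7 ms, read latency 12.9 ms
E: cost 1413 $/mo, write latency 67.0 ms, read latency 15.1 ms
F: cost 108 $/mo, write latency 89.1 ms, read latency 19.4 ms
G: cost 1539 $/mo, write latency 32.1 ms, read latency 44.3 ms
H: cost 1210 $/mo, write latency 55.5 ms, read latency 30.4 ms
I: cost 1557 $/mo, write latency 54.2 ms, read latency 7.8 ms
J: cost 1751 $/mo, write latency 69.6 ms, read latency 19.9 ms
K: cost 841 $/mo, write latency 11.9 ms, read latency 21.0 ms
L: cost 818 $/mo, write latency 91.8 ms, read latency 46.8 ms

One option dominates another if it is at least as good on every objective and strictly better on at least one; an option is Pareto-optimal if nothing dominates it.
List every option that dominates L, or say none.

C, F

C: cost 811≤818, write latency 41.1≤91.8, read latency 22.4≤46.8 — dominates L.
F: cost 108≤818, write latency 89.1≤91.8, read latency 19.4≤46.8 — dominates L.
Others (A, B, D, E, G, H, I, J, K) are each worse than L on at least one objective.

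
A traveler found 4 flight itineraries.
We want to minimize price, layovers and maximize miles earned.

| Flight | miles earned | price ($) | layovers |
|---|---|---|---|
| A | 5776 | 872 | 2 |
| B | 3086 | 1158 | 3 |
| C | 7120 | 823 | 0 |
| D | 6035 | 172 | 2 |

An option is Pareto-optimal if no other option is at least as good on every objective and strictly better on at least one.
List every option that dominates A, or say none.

C: miles earned 7120≥5776, price 823≤872, layovers 0≤2 — dominates A.
D: miles earned 6035≥5776, price 172≤872, layovers 2≤2 — dominates A.
Others (B) are each worse than A on at least one objective.

C, D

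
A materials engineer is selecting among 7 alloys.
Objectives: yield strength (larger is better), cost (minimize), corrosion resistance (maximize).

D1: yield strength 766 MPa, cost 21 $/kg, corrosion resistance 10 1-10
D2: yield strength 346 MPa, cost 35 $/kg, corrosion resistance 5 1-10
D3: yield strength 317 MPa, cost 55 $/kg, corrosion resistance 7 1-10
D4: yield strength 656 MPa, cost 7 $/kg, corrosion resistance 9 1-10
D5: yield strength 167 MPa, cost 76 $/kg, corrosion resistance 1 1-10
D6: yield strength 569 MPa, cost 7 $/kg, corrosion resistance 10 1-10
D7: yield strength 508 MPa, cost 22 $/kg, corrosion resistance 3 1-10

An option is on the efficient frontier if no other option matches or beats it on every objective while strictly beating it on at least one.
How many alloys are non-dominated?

D1: not dominated (best yield strength).
D2: dominated by D1 (yield strength 766≥346, cost 21≤35, corrosion resistance 10≥5).
D3: dominated by D1 (yield strength 766≥317, cost 21≤55, corrosion resistance 10≥7).
D4: not dominated.
D5: dominated by D1 (yield strength 766≥167, cost 21≤76, corrosion resistance 10≥1).
D6: not dominated.
D7: dominated by D1 (yield strength 766≥508, cost 21≤22, corrosion resistance 10≥3).
Pareto-optimal: D1, D4, D6 → 3.

3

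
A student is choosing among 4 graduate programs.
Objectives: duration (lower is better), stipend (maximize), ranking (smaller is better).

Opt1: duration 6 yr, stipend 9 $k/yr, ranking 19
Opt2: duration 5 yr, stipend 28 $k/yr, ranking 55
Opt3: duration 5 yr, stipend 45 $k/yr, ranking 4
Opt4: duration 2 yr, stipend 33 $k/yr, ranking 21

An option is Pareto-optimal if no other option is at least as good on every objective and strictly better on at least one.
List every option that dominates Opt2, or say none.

Opt3, Opt4

Opt3: duration 5≤5, stipend 45≥28, ranking 4≤55 — dominates Opt2.
Opt4: duration 2≤5, stipend 33≥28, ranking 21≤55 — dominates Opt2.
Others (Opt1) are each worse than Opt2 on at least one objective.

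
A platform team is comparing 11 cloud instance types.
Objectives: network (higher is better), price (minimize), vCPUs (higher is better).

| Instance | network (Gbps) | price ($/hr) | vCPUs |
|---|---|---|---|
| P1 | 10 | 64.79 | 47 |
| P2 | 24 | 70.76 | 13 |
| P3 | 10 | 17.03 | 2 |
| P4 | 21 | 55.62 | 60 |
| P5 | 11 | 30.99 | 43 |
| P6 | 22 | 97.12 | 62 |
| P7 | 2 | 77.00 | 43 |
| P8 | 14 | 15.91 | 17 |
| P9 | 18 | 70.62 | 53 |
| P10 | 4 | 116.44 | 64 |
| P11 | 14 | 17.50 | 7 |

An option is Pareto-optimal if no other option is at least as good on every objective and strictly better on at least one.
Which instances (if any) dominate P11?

P8: network 14≥14, price 15.91≤17.50, vCPUs 17≥7 — dominates P11.
Others (P1, P2, P3, P4, P5, P6, P7, P9, P10) are each worse than P11 on at least one objective.

P8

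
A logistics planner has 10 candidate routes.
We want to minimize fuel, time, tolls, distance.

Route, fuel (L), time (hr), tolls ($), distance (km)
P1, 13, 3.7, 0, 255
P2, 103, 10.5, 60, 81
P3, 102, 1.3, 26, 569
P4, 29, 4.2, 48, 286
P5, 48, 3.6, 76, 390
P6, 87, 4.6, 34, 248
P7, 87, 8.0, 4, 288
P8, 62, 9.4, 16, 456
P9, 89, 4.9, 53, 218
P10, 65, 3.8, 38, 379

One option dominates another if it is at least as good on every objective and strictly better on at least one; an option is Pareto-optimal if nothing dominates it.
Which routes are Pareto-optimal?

P1, P2, P3, P5, P6, P9

P1: not dominated (best fuel).
P2: not dominated (best distance).
P3: not dominated (best time).
P4: dominated by P1 (fuel 13≤29, time 3.7≤4.2, tolls 0≤48, distance 255≤286).
P5: not dominated.
P6: not dominated.
P7: dominated by P1 (fuel 13≤87, time 3.7≤8.0, tolls 0≤4, distance 255≤288).
P8: dominated by P1 (fuel 13≤62, time 3.7≤9.4, tolls 0≤16, distance 255≤456).
P9: not dominated.
P10: dominated by P1 (fuel 13≤65, time 3.7≤3.8, tolls 0≤38, distance 255≤379).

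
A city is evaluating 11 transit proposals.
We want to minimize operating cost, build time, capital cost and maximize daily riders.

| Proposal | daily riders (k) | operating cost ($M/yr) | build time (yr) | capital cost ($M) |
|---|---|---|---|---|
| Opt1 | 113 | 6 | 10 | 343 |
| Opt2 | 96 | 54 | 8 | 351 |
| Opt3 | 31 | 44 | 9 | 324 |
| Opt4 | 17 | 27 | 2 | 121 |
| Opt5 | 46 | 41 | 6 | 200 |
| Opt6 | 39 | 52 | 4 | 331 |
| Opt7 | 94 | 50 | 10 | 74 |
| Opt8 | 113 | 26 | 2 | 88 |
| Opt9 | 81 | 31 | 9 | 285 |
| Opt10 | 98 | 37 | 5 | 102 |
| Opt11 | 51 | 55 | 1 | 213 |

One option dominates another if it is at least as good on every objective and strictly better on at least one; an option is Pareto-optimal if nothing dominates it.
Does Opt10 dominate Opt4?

No

Opt10 vs Opt4: Opt10 is worse on operating cost (37 vs 27), so it does not dominate Opt4.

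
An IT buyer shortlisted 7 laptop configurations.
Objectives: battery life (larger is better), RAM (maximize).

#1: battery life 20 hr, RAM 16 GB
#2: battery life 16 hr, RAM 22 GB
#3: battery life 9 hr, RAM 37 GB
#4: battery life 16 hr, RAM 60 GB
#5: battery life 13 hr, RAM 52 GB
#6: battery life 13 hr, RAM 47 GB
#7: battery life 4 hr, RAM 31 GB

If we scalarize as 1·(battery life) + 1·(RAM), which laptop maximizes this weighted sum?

#4

#1: 1·20 + 1·16 = 36
#2: 1·16 + 1·22 = 38
#3: 1·9 + 1·37 = 46
#4: 1·16 + 1·60 = 76
#5: 1·13 + 1·52 = 65
#6: 1·13 + 1·47 = 60
#7: 1·4 + 1·31 = 35
Highest: #4 at 76.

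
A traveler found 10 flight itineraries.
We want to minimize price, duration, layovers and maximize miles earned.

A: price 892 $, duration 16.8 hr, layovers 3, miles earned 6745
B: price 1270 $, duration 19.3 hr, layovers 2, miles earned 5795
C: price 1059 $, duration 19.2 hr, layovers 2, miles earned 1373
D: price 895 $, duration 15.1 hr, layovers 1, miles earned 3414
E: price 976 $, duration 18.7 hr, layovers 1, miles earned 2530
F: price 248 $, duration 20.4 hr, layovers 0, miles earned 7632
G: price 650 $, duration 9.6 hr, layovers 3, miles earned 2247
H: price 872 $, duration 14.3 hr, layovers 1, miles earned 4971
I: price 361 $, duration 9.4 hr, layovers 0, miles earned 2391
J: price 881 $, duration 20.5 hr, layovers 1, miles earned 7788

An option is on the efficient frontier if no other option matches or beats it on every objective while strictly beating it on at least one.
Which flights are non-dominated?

A: not dominated.
B: not dominated.
C: dominated by D (price 895≤1059, duration 15.1≤19.2, layovers 1≤2, miles earned 3414≥1373).
D: dominated by H (price 872≤895, duration 14.3≤15.1, layovers 1≤1, miles earned 4971≥3414).
E: dominated by D (price 895≤976, duration 15.1≤18.7, layovers 1≤1, miles earned 3414≥2530).
F: not dominated (best price).
G: dominated by I (price 361≤650, duration 9.4≤9.6, layovers 0≤3, miles earned 2391≥2247).
H: not dominated.
I: not dominated (best duration).
J: not dominated (best miles earned).

A, B, F, H, I, J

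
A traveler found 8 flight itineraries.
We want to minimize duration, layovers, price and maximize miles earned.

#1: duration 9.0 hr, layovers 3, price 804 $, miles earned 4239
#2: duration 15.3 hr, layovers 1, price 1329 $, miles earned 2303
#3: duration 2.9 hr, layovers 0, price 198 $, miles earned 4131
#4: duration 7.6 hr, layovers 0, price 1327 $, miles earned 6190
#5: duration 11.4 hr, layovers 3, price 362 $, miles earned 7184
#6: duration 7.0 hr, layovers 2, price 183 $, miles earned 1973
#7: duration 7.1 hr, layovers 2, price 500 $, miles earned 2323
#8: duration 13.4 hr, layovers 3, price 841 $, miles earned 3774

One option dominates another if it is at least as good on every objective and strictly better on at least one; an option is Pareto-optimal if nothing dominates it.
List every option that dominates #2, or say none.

#3, #4

#3: duration 2.9≤15.3, layovers 0≤1, price 198≤1329, miles earned 4131≥2303 — dominates #2.
#4: duration 7.6≤15.3, layovers 0≤1, price 1327≤1329, miles earned 6190≥2303 — dominates #2.
Others (#1, #5, #6, #7, #8) are each worse than #2 on at least one objective.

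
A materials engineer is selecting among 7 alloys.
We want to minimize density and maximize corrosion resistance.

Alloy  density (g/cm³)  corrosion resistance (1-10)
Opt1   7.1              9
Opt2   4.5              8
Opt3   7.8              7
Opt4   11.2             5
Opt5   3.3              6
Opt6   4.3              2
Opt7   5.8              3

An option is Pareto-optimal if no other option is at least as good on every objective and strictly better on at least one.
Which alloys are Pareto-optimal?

Opt1: not dominated (best corrosion resistance).
Opt2: not dominated.
Opt3: dominated by Opt1 (density 7.1≤7.8, corrosion resistance 9≥7).
Opt4: dominated by Opt1 (density 7.1≤11.2, corrosion resistance 9≥5).
Opt5: not dominated (best density).
Opt6: dominated by Opt5 (density 3.3≤4.3, corrosion resistance 6≥2).
Opt7: dominated by Opt2 (density 4.5≤5.8, corrosion resistance 8≥3).

Opt1, Opt2, Opt5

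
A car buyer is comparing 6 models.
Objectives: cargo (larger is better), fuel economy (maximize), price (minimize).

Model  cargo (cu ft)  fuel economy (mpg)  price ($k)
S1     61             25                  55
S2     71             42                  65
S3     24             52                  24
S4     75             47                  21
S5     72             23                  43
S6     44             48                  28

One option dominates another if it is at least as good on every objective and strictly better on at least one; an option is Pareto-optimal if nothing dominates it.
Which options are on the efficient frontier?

S1: dominated by S4 (cargo 75≥61, fuel economy 47≥25, price 21≤55).
S2: dominated by S4 (cargo 75≥71, fuel economy 47≥42, price 21≤65).
S3: not dominated (best fuel economy).
S4: not dominated (best cargo).
S5: dominated by S4 (cargo 75≥72, fuel economy 47≥23, price 21≤43).
S6: not dominated.

S3, S4, S6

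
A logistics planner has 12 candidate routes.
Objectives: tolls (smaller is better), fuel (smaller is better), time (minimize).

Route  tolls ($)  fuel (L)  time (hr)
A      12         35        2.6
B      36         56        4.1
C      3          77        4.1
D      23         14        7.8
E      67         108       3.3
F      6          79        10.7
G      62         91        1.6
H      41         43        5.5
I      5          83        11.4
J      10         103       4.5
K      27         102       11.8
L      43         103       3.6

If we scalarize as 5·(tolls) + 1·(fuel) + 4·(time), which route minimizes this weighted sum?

A

A: 5·12 + 1·35 + 4·2.6 = 105.4
B: 5·36 + 1·56 + 4·4.1 = 252.4
C: 5·3 + 1·77 + 4·4.1 = 108.4
D: 5·23 + 1·14 + 4·7.8 = 160.2
E: 5·67 + 1·108 + 4·3.3 = 456.2
F: 5·6 + 1·79 + 4·10.7 = 151.8
G: 5·62 + 1·91 + 4·1.6 = 407.4
H: 5·41 + 1·43 + 4·5.5 = 270.0
I: 5·5 + 1·83 + 4·11.4 = 153.6
J: 5·10 + 1·103 + 4·4.5 = 171.0
K: 5·27 + 1·102 + 4·11.8 = 284.2
L: 5·43 + 1·103 + 4·3.6 = 332.4
Lowest: A at 105.4.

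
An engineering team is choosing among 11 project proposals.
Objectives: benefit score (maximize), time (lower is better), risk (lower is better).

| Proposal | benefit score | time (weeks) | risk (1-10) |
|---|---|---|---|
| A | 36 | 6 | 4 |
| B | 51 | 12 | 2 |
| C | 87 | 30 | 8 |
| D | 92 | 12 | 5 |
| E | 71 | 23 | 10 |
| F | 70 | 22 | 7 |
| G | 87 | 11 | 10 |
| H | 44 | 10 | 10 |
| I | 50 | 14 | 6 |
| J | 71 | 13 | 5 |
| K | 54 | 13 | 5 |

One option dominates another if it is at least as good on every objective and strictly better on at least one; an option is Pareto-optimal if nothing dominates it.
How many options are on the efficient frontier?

A: not dominated (best time).
B: not dominated (best risk).
C: dominated by D (benefit score 92≥87, time 12≤30, risk 5≤8).
D: not dominated (best benefit score).
E: dominated by D (benefit score 92≥71, time 12≤23, risk 5≤10).
F: dominated by D (benefit score 92≥70, time 12≤22, risk 5≤7).
G: not dominated.
H: not dominated.
I: dominated by B (benefit score 51≥50, time 12≤14, risk 2≤6).
J: dominated by D (benefit score 92≥71, time 12≤13, risk 5≤5).
K: dominated by D (benefit score 92≥54, time 12≤13, risk 5≤5).
Pareto-optimal: A, B, D, G, H → 5.

5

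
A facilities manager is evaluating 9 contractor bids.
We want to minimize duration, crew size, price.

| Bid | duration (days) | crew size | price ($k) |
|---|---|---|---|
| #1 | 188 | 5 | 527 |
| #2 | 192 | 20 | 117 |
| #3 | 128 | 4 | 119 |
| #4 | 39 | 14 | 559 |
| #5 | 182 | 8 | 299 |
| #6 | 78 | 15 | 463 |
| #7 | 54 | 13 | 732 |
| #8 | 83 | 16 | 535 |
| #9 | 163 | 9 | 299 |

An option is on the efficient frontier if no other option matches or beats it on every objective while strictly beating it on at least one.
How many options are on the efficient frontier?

#1: dominated by #3 (duration 128≤188, crew size 4≤5, price 119≤527).
#2: not dominated (best price).
#3: not dominated (best crew size).
#4: not dominated (best duration).
#5: dominated by #3 (duration 128≤182, crew size 4≤8, price 119≤299).
#6: not dominated.
#7: not dominated.
#8: dominated by #6 (duration 78≤83, crew size 15≤16, price 463≤535).
#9: dominated by #3 (duration 128≤163, crew size 4≤9, price 119≤299).
Pareto-optimal: #2, #3, #4, #6, #7 → 5.

5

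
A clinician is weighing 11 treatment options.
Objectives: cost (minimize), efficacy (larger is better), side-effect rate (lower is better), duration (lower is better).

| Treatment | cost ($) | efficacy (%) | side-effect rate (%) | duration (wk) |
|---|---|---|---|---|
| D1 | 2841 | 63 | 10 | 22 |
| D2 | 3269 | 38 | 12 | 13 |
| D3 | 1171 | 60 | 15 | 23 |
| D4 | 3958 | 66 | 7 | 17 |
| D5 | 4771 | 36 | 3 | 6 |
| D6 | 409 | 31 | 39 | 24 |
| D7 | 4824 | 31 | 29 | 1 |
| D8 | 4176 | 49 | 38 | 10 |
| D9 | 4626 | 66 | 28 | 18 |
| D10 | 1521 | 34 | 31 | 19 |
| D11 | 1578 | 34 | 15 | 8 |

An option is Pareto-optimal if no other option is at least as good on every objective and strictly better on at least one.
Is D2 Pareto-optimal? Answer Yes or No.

Yes

D1: worse on duration (22 vs 13).
D3: worse on side-effect rate (15 vs 12).
D4: worse on cost (3958 vs 3269).
D5: worse on cost (4771 vs 3269).
D6: worse on efficacy (31 vs 38).
D7: worse on cost (4824 vs 3269).
D8: worse on cost (4176 vs 3269).
D9: worse on cost (4626 vs 3269).
D10: worse on efficacy (34 vs 38).
D11: worse on efficacy (34 vs 38).
No option is at least as good as D2 on every objective and strictly better on one.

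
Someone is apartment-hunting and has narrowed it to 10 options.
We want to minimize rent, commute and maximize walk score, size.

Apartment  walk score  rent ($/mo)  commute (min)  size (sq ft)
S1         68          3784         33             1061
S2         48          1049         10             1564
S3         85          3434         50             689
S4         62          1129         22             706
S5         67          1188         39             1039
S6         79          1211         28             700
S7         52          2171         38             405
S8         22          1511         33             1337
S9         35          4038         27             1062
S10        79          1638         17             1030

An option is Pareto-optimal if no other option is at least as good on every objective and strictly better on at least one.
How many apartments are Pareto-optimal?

7

S1: not dominated.
S2: not dominated (best rent).
S3: not dominated (best walk score).
S4: not dominated.
S5: not dominated.
S6: not dominated.
S7: dominated by S4 (walk score 62≥52, rent 1129≤2171, commute 22≤38, size 706≥405).
S8: dominated by S2 (walk score 48≥22, rent 1049≤1511, commute 10≤33, size 1564≥1337).
S9: dominated by S2 (walk score 48≥35, rent 1049≤4038, commute 10≤27, size 1564≥1062).
S10: not dominated.
Pareto-optimal: S1, S2, S3, S4, S5, S6, S10 → 7.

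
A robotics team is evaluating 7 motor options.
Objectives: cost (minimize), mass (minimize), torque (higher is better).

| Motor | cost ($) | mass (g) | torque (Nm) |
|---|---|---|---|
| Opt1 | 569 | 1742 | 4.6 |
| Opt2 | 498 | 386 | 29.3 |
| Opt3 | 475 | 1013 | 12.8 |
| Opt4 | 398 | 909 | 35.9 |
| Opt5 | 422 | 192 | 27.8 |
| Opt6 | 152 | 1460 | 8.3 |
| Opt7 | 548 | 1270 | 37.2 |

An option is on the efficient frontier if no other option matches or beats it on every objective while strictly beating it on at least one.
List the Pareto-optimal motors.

Opt2, Opt4, Opt5, Opt6, Opt7

Opt1: dominated by Opt2 (cost 498≤569, mass 386≤1742, torque 29.3≥4.6).
Opt2: not dominated.
Opt3: dominated by Opt4 (cost 398≤475, mass 909≤1013, torque 35.9≥12.8).
Opt4: not dominated.
Opt5: not dominated (best mass).
Opt6: not dominated (best cost).
Opt7: not dominated (best torque).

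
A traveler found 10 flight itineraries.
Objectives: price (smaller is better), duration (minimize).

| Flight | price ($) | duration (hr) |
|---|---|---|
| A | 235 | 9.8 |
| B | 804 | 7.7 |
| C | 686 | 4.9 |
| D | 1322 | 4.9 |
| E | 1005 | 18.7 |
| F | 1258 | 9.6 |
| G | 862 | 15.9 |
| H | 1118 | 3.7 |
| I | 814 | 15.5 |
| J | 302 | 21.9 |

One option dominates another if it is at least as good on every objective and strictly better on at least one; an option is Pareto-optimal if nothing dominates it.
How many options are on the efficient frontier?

A: not dominated (best price).
B: dominated by C (price 686≤804, duration 4.9≤7.7).
C: not dominated.
D: dominated by C (price 686≤1322, duration 4.9≤4.9).
E: dominated by A (price 235≤1005, duration 9.8≤18.7).
F: dominated by B (price 804≤1258, duration 7.7≤9.6).
G: dominated by A (price 235≤862, duration 9.8≤15.9).
H: not dominated (best duration).
I: dominated by A (price 235≤814, duration 9.8≤15.5).
J: dominated by A (price 235≤302, duration 9.8≤21.9).
Pareto-optimal: A, C, H → 3.

3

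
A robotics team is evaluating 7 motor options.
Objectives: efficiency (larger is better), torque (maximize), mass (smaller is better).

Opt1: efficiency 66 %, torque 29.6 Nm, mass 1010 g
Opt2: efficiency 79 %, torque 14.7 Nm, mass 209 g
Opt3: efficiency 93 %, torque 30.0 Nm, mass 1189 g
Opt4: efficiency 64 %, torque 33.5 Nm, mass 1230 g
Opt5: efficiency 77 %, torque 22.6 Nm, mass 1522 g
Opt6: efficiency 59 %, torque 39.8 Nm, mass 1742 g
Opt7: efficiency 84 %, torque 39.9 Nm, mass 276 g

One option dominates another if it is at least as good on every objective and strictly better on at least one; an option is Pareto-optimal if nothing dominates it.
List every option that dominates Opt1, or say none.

Opt7: efficiency 84≥66, torque 39.9≥29.6, mass 276≤1010 — dominates Opt1.
Others (Opt2, Opt3, Opt4, Opt5, Opt6) are each worse than Opt1 on at least one objective.

Opt7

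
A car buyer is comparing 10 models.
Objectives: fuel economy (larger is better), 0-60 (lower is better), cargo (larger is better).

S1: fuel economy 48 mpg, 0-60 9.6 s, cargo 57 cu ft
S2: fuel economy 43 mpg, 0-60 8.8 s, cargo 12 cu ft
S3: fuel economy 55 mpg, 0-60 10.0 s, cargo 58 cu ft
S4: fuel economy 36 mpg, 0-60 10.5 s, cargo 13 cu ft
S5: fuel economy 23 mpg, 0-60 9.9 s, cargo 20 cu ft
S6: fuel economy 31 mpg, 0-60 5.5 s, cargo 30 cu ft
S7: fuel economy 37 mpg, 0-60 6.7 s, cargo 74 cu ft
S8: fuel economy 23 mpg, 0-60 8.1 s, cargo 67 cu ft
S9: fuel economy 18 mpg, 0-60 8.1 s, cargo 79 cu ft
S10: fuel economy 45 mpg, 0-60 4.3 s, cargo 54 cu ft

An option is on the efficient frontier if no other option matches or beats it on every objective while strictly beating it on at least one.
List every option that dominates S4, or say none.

S1, S3, S7, S10

S1: fuel economy 48≥36, 0-60 9.6≤10.5, cargo 57≥13 — dominates S4.
S3: fuel economy 55≥36, 0-60 10.0≤10.5, cargo 58≥13 — dominates S4.
S7: fuel economy 37≥36, 0-60 6.7≤10.5, cargo 74≥13 — dominates S4.
S10: fuel economy 45≥36, 0-60 4.3≤10.5, cargo 54≥13 — dominates S4.
Others (S2, S5, S6, S8, S9) are each worse than S4 on at least one objective.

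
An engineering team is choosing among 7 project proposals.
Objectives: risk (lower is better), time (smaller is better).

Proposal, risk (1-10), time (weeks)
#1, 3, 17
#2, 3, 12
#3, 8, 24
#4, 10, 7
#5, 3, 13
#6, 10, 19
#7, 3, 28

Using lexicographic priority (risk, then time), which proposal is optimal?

#2

First minimize risk: best is 3, kept {#1, #2, #5, #7}.
Then minimize time: best is 12, kept {#2}.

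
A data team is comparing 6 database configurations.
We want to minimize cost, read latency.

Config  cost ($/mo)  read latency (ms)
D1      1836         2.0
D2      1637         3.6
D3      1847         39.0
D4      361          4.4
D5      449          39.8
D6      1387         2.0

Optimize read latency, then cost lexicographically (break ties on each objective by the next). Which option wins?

First minimize read latency: best is 2.0, kept {D1, D6}.
Then minimize cost: best is 1387, kept {D6}.

D6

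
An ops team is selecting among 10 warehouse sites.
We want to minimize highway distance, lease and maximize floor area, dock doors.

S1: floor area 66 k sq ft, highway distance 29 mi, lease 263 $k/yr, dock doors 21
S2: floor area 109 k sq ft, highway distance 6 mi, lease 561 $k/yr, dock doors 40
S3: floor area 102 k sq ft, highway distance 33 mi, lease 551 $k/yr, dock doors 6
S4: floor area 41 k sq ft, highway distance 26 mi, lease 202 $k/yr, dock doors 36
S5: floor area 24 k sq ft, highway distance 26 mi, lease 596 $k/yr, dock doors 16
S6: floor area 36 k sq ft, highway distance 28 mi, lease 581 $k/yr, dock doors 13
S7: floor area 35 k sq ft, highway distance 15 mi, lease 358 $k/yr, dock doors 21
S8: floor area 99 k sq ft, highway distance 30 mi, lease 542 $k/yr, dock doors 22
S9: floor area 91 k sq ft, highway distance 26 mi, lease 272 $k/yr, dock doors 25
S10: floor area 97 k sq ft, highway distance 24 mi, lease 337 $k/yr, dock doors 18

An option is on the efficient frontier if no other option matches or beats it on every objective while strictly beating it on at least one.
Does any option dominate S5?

Yes

S2 vs S5: floor area 109≥24, highway distance 6≤26, lease 561≤596, dock doors 40≥16 — S2 is at least as good on every objective and strictly better on at least one, so S2 dominates S5.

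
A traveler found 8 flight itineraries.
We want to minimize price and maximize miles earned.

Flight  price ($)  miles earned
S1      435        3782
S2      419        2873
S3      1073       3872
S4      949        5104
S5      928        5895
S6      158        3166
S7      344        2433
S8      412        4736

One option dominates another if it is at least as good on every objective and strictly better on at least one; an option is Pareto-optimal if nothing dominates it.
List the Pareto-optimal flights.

S1: dominated by S8 (price 412≤435, miles earned 4736≥3782).
S2: dominated by S6 (price 158≤419, miles earned 3166≥2873).
S3: dominated by S4 (price 949≤1073, miles earned 5104≥3872).
S4: dominated by S5 (price 928≤949, miles earned 5895≥5104).
S5: not dominated (best miles earned).
S6: not dominated (best price).
S7: dominated by S6 (price 158≤344, miles earned 3166≥2433).
S8: not dominated.

S5, S6, S8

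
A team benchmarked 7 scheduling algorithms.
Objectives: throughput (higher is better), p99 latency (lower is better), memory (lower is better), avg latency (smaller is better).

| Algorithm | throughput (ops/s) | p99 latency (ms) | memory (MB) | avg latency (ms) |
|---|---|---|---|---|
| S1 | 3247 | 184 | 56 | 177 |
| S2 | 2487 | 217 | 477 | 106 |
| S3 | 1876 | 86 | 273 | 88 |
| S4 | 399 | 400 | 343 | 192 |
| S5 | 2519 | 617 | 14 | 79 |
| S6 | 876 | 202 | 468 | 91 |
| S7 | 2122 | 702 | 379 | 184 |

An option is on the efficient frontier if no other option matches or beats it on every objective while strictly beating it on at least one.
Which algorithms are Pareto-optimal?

S1: not dominated (best throughput).
S2: not dominated.
S3: not dominated (best p99 latency).
S4: dominated by S1 (throughput 3247≥399, p99 latency 184≤400, memory 56≤343, avg latency 177≤192).
S5: not dominated (best memory).
S6: dominated by S3 (throughput 1876≥876, p99 latency 86≤202, memory 273≤468, avg latency 88≤91).
S7: dominated by S1 (throughput 3247≥2122, p99 latency 184≤702, memory 56≤379, avg latency 177≤184).

S1, S2, S3, S5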